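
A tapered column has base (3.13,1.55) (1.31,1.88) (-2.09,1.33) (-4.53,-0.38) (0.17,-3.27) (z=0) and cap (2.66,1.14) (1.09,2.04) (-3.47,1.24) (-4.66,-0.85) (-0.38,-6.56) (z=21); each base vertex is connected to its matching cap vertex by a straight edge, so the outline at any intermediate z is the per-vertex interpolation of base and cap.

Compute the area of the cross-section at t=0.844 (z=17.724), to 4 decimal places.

Area at t=0.844: 32.2345

Cross-section at t=0.844: each vertex is (1-t)·p0[i] + t·p1[i].
  v1: (1-0.844)·(3.13,1.55) + 0.844·(2.66,1.14) = (2.7333,1.2040)
  v2: (1-0.844)·(1.31,1.88) + 0.844·(1.09,2.04) = (1.1243,2.0150)
  v3: (1-0.844)·(-2.09,1.33) + 0.844·(-3.47,1.24) = (-3.2547,1.2540)
  v4: (1-0.844)·(-4.53,-0.38) + 0.844·(-4.66,-0.85) = (-4.6397,-0.7767)
  v5: (1-0.844)·(0.17,-3.27) + 0.844·(-0.38,-6.56) = (-0.2942,-6.0468)
Shoelace sum Σ(x_i·y_{i+1} − x_{i+1}·y_i):
  i=1: 2.7333·2.0150 − 1.1243·1.2040 = +4.1541 (running +4.1541)
  i=2: 1.1243·1.2540 − -3.2547·2.0150 = +7.9683 (running +12.1224)
  i=3: -3.2547·-0.7767 − -4.6397·1.2540 = +8.3463 (running +20.4687)
  i=4: -4.6397·-6.0468 − -0.2942·-0.7767 = +27.8268 (running +48.2955)
  i=5: -0.2942·1.2040 − 2.7333·-6.0468 = +16.1735 (running +64.4690)
Area = |Σ|/2 = |64.4690|/2 = 32.2345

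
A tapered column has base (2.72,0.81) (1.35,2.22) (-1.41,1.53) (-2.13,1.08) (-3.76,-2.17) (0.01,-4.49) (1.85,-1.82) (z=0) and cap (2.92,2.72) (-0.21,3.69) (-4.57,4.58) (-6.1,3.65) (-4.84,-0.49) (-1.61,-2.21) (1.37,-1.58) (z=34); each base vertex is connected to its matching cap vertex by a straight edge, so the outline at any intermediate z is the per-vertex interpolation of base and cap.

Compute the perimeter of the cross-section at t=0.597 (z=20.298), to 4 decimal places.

Perimeter at t=0.597: 22.3168

Cross-section at t=0.597: each vertex is (1-t)·p0[i] + t·p1[i].
  v1: (1-0.597)·(2.72,0.81) + 0.597·(2.92,2.72) = (2.8394,1.9503)
  v2: (1-0.597)·(1.35,2.22) + 0.597·(-0.21,3.69) = (0.4187,3.0976)
  v3: (1-0.597)·(-1.41,1.53) + 0.597·(-4.57,4.58) = (-3.2965,3.3508)
  v4: (1-0.597)·(-2.13,1.08) + 0.597·(-6.1,3.65) = (-4.5001,2.6143)
  v5: (1-0.597)·(-3.76,-2.17) + 0.597·(-4.84,-0.49) = (-4.4048,-1.1670)
  v6: (1-0.597)·(0.01,-4.49) + 0.597·(-1.61,-2.21) = (-0.9571,-3.1288)
  v7: (1-0.597)·(1.85,-1.82) + 0.597·(1.37,-1.58) = (1.5634,-1.6767)
Perimeter = Σ |v_{i+1} − v_i|:
  edge 1→2: √(-2.4207² + 1.1473²) = 2.6788 (running 2.6788)
  edge 2→3: √(-3.7152² + 0.2533²) = 3.7238 (running 6.4027)
  edge 3→4: √(-1.2036² + -0.7366²) = 1.4111 (running 7.8137)
  edge 4→5: √(0.0953² + -3.7813²) = 3.7825 (running 11.5963)
  edge 5→6: √(3.4476² + -1.9618²) = 3.9667 (running 15.5630)
  edge 6→7: √(2.5206² + 1.4521²) = 2.9089 (running 18.4719)
  edge 7→1: √(1.2760² + 3.6270²) = 3.8449 (running 22.3168)
Perimeter = 22.3168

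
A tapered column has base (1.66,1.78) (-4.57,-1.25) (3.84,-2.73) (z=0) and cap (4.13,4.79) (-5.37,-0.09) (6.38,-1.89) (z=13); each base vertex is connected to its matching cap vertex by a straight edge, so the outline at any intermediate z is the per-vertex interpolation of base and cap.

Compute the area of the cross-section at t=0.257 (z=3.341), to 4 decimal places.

Cross-section at t=0.257: each vertex is (1-t)·p0[i] + t·p1[i].
  v1: (1-0.257)·(1.66,1.78) + 0.257·(4.13,4.79) = (2.2948,2.5536)
  v2: (1-0.257)·(-4.57,-1.25) + 0.257·(-5.37,-0.09) = (-4.7756,-0.9519)
  v3: (1-0.257)·(3.84,-2.73) + 0.257·(6.38,-1.89) = (4.4928,-2.5141)
Shoelace sum Σ(x_i·y_{i+1} − x_{i+1}·y_i):
  i=1: 2.2948·-0.9519 − -4.7756·2.5536 = +10.0105 (running +10.0105)
  i=2: -4.7756·-2.5141 − 4.4928·-0.9519 = +16.2830 (running +26.2935)
  i=3: 4.4928·2.5536 − 2.2948·-2.5141 = +17.2420 (running +43.5355)
Area = |Σ|/2 = |43.5355|/2 = 21.7677

Area at t=0.257: 21.7677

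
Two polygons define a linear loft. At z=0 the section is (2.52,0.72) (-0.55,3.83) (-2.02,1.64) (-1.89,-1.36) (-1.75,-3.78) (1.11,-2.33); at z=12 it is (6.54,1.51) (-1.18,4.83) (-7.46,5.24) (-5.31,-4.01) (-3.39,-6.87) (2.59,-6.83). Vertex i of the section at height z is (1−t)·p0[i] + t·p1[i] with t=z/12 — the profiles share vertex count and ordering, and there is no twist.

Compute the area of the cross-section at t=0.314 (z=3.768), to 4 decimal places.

Cross-section at t=0.314: each vertex is (1-t)·p0[i] + t·p1[i].
  v1: (1-0.314)·(2.52,0.72) + 0.314·(6.54,1.51) = (3.7823,0.9681)
  v2: (1-0.314)·(-0.55,3.83) + 0.314·(-1.18,4.83) = (-0.7478,4.1440)
  v3: (1-0.314)·(-2.02,1.64) + 0.314·(-7.46,5.24) = (-3.7282,2.7704)
  v4: (1-0.314)·(-1.89,-1.36) + 0.314·(-5.31,-4.01) = (-2.9639,-2.1921)
  v5: (1-0.314)·(-1.75,-3.78) + 0.314·(-3.39,-6.87) = (-2.2650,-4.7503)
  v6: (1-0.314)·(1.11,-2.33) + 0.314·(2.59,-6.83) = (1.5747,-3.7430)
Shoelace sum Σ(x_i·y_{i+1} − x_{i+1}·y_i):
  i=1: 3.7823·4.1440 − -0.7478·0.9681 = +16.3977 (running +16.3977)
  i=2: -0.7478·2.7704 − -3.7282·4.1440 = +13.3777 (running +29.7754)
  i=3: -3.7282·-2.1921 − -2.9639·2.7704 = +16.3836 (running +46.1591)
  i=4: -2.9639·-4.7503 − -2.2650·-2.1921 = +9.1142 (running +55.2733)
  i=5: -2.2650·-3.7430 − 1.5747·-4.7503 = +15.9581 (running +71.2313)
  i=6: 1.5747·0.9681 − 3.7823·-3.7430 = +15.6815 (running +86.9128)
Area = |Σ|/2 = |86.9128|/2 = 43.4564

Area at t=0.314: 43.4564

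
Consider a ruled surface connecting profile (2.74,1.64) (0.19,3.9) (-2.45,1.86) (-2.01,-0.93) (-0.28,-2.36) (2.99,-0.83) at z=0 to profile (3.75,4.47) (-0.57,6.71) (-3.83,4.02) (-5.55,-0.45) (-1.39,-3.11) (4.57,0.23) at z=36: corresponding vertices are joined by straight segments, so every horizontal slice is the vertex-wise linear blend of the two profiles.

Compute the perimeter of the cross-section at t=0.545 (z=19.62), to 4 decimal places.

Cross-section at t=0.545: each vertex is (1-t)·p0[i] + t·p1[i].
  v1: (1-0.545)·(2.74,1.64) + 0.545·(3.75,4.47) = (3.2904,3.1824)
  v2: (1-0.545)·(0.19,3.9) + 0.545·(-0.57,6.71) = (-0.2242,5.4314)
  v3: (1-0.545)·(-2.45,1.86) + 0.545·(-3.83,4.02) = (-3.2021,3.0372)
  v4: (1-0.545)·(-2.01,-0.93) + 0.545·(-5.55,-0.45) = (-3.9393,-0.6684)
  v5: (1-0.545)·(-0.28,-2.36) + 0.545·(-1.39,-3.11) = (-0.8850,-2.7687)
  v6: (1-0.545)·(2.99,-0.83) + 0.545·(4.57,0.23) = (3.8511,-0.2523)
Perimeter = Σ |v_{i+1} − v_i|:
  edge 1→2: √(-3.5147² + 2.2491²) = 4.1727 (running 4.1727)
  edge 2→3: √(-2.9779² + -2.3942²) = 3.8210 (running 7.9937)
  edge 3→4: √(-0.7372² + -3.7056²) = 3.7782 (running 11.7719)
  edge 4→5: √(3.0543² + -2.1003²) = 3.7068 (running 15.4788)
  edge 5→6: √(4.7361² + 2.5164²) = 5.3631 (running 20.8418)
  edge 6→1: √(-0.5607² + 3.4346²) = 3.4801 (running 24.3219)
Perimeter = 24.3219

Perimeter at t=0.545: 24.3219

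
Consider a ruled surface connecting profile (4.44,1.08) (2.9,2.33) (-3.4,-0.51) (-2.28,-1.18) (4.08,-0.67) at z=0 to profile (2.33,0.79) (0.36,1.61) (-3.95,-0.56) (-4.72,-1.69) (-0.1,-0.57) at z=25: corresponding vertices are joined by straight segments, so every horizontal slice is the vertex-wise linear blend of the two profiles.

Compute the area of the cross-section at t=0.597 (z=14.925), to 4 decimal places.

Area at t=0.597: 11.3269

Cross-section at t=0.597: each vertex is (1-t)·p0[i] + t·p1[i].
  v1: (1-0.597)·(4.44,1.08) + 0.597·(2.33,0.79) = (3.1803,0.9069)
  v2: (1-0.597)·(2.9,2.33) + 0.597·(0.36,1.61) = (1.3836,1.9002)
  v3: (1-0.597)·(-3.4,-0.51) + 0.597·(-3.95,-0.56) = (-3.7284,-0.5399)
  v4: (1-0.597)·(-2.28,-1.18) + 0.597·(-4.72,-1.69) = (-3.7367,-1.4845)
  v5: (1-0.597)·(4.08,-0.67) + 0.597·(-0.1,-0.57) = (1.5845,-0.6103)
Shoelace sum Σ(x_i·y_{i+1} − x_{i+1}·y_i):
  i=1: 3.1803·1.9002 − 1.3836·0.9069 = +4.7884 (running +4.7884)
  i=2: 1.3836·-0.5399 − -3.7284·1.9002 = +6.3375 (running +11.1259)
  i=3: -3.7284·-1.4845 − -3.7367·-0.5399 = +3.5174 (running +14.6433)
  i=4: -3.7367·-0.6103 − 1.5845·-1.4845 = +4.6327 (running +19.2760)
  i=5: 1.5845·0.9069 − 3.1803·-0.6103 = +3.3779 (running +22.6539)
Area = |Σ|/2 = |22.6539|/2 = 11.3269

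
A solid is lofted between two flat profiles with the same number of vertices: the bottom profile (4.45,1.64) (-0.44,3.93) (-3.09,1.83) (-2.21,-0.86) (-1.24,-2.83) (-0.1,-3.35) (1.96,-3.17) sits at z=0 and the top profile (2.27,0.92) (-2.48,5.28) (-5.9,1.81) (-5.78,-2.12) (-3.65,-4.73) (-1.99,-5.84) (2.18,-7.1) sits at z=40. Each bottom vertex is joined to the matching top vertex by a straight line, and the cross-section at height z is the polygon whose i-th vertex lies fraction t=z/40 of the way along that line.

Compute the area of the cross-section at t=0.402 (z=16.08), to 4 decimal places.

Cross-section at t=0.402: each vertex is (1-t)·p0[i] + t·p1[i].
  v1: (1-0.402)·(4.45,1.64) + 0.402·(2.27,0.92) = (3.5736,1.3506)
  v2: (1-0.402)·(-0.44,3.93) + 0.402·(-2.48,5.28) = (-1.2601,4.4727)
  v3: (1-0.402)·(-3.09,1.83) + 0.402·(-5.9,1.81) = (-4.2196,1.8220)
  v4: (1-0.402)·(-2.21,-0.86) + 0.402·(-5.78,-2.12) = (-3.6451,-1.3665)
  v5: (1-0.402)·(-1.24,-2.83) + 0.402·(-3.65,-4.73) = (-2.2088,-3.5938)
  v6: (1-0.402)·(-0.1,-3.35) + 0.402·(-1.99,-5.84) = (-0.8598,-4.3510)
  v7: (1-0.402)·(1.96,-3.17) + 0.402·(2.18,-7.1) = (2.0484,-4.7499)
Shoelace sum Σ(x_i·y_{i+1} − x_{i+1}·y_i):
  i=1: 3.5736·4.4727 − -1.2601·1.3506 = +17.6856 (running +17.6856)
  i=2: -1.2601·1.8220 − -4.2196·4.4727 = +16.5773 (running +34.2629)
  i=3: -4.2196·-1.3665 − -3.6451·1.8220 = +12.4075 (running +46.6704)
  i=4: -3.6451·-3.5938 − -2.2088·-1.3665 = +10.0815 (running +56.7519)
  i=5: -2.2088·-4.3510 − -0.8598·-3.5938 = +6.5207 (running +63.2726)
  i=6: -0.8598·-4.7499 − 2.0484·-4.3510 = +12.9966 (running +76.2691)
  i=7: 2.0484·1.3506 − 3.5736·-4.7499 = +19.7408 (running +96.0100)
Area = |Σ|/2 = |96.0100|/2 = 48.0050

Area at t=0.402: 48.0050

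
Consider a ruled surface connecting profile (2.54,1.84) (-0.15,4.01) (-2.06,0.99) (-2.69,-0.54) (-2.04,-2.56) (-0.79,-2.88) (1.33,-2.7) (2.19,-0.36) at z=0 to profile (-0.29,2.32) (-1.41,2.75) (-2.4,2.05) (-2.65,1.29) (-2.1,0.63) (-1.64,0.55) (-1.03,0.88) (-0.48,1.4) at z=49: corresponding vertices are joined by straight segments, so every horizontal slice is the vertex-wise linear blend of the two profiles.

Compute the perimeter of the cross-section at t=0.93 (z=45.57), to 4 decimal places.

Perimeter at t=0.93: 7.7094

Cross-section at t=0.93: each vertex is (1-t)·p0[i] + t·p1[i].
  v1: (1-0.93)·(2.54,1.84) + 0.93·(-0.29,2.32) = (-0.0919,2.2864)
  v2: (1-0.93)·(-0.15,4.01) + 0.93·(-1.41,2.75) = (-1.3218,2.8382)
  v3: (1-0.93)·(-2.06,0.99) + 0.93·(-2.4,2.05) = (-2.3762,1.9758)
  v4: (1-0.93)·(-2.69,-0.54) + 0.93·(-2.65,1.29) = (-2.6528,1.1619)
  v5: (1-0.93)·(-2.04,-2.56) + 0.93·(-2.1,0.63) = (-2.0958,0.4067)
  v6: (1-0.93)·(-0.79,-2.88) + 0.93·(-1.64,0.55) = (-1.5805,0.3099)
  v7: (1-0.93)·(1.33,-2.7) + 0.93·(-1.03,0.88) = (-0.8648,0.6294)
  v8: (1-0.93)·(2.19,-0.36) + 0.93·(-0.48,1.4) = (-0.2931,1.2768)
Perimeter = Σ |v_{i+1} − v_i|:
  edge 1→2: √(-1.2299² + 0.5518²) = 1.3480 (running 1.3480)
  edge 2→3: √(-1.0544² + -0.8624²) = 1.3622 (running 2.7102)
  edge 3→4: √(-0.2766² + -0.8139²) = 0.8596 (running 3.5698)
  edge 4→5: √(0.5570² + -0.7552²) = 0.9384 (running 4.5082)
  edge 5→6: √(0.5153² + -0.0968²) = 0.5243 (running 5.0325)
  edge 6→7: √(0.7157² + 0.3195²) = 0.7838 (running 5.8163)
  edge 7→8: √(0.5717² + 0.6474²) = 0.8637 (running 6.6800)
  edge 8→1: √(0.2012² + 1.0096²) = 1.0295 (running 7.7094)
Perimeter = 7.7094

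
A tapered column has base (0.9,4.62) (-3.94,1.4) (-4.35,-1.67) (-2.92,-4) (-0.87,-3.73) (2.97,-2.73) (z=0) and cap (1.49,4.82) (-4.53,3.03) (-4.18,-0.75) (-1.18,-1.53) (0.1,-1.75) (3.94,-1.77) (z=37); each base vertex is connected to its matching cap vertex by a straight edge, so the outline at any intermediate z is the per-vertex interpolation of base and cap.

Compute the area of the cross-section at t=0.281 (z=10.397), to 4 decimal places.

Cross-section at t=0.281: each vertex is (1-t)·p0[i] + t·p1[i].
  v1: (1-0.281)·(0.9,4.62) + 0.281·(1.49,4.82) = (1.0658,4.6762)
  v2: (1-0.281)·(-3.94,1.4) + 0.281·(-4.53,3.03) = (-4.1058,1.8580)
  v3: (1-0.281)·(-4.35,-1.67) + 0.281·(-4.18,-0.75) = (-4.3022,-1.4115)
  v4: (1-0.281)·(-2.92,-4) + 0.281·(-1.18,-1.53) = (-2.4311,-3.3059)
  v5: (1-0.281)·(-0.87,-3.73) + 0.281·(0.1,-1.75) = (-0.5974,-3.1736)
  v6: (1-0.281)·(2.97,-2.73) + 0.281·(3.94,-1.77) = (3.2426,-2.4602)
Shoelace sum Σ(x_i·y_{i+1} − x_{i+1}·y_i):
  i=1: 1.0658·1.8580 − -4.1058·4.6762 = +21.1798 (running +21.1798)
  i=2: -4.1058·-1.4115 − -4.3022·1.8580 = +13.7889 (running +34.9687)
  i=3: -4.3022·-3.3059 − -2.4311·-1.4115 = +10.7915 (running +45.7602)
  i=4: -2.4311·-3.1736 − -0.5974·-3.3059 = +5.7402 (running +51.5004)
  i=5: -0.5974·-2.4602 − 3.2426·-3.1736 = +11.7605 (running +63.2609)
  i=6: 3.2426·4.6762 − 1.0658·-2.4602 = +17.7850 (running +81.0459)
Area = |Σ|/2 = |81.0459|/2 = 40.5229

Area at t=0.281: 40.5229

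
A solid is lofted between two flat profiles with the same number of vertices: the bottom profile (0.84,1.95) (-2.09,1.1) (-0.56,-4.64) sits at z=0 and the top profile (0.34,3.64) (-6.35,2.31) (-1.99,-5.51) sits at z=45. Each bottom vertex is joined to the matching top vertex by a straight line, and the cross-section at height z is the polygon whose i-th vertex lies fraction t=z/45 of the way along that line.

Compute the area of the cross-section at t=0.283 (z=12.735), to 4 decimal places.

Area at t=0.283: 13.7875

Cross-section at t=0.283: each vertex is (1-t)·p0[i] + t·p1[i].
  v1: (1-0.283)·(0.84,1.95) + 0.283·(0.34,3.64) = (0.6985,2.4283)
  v2: (1-0.283)·(-2.09,1.1) + 0.283·(-6.35,2.31) = (-3.2956,1.4424)
  v3: (1-0.283)·(-0.56,-4.64) + 0.283·(-1.99,-5.51) = (-0.9647,-4.8862)
Shoelace sum Σ(x_i·y_{i+1} − x_{i+1}·y_i):
  i=1: 0.6985·1.4424 − -3.2956·2.4283 = +9.0101 (running +9.0101)
  i=2: -3.2956·-4.8862 − -0.9647·1.4424 = +17.4944 (running +26.5045)
  i=3: -0.9647·2.4283 − 0.6985·-4.8862 = +1.0705 (running +27.5750)
Area = |Σ|/2 = |27.5750|/2 = 13.7875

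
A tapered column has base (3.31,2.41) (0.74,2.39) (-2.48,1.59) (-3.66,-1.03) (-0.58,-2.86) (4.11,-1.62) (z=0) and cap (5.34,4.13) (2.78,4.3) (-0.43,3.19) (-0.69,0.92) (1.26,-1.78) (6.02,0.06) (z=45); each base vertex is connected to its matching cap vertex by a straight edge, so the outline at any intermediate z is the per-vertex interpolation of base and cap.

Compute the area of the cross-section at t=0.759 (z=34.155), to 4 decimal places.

Area at t=0.759: 29.7537

Cross-section at t=0.759: each vertex is (1-t)·p0[i] + t·p1[i].
  v1: (1-0.759)·(3.31,2.41) + 0.759·(5.34,4.13) = (4.8508,3.7155)
  v2: (1-0.759)·(0.74,2.39) + 0.759·(2.78,4.3) = (2.2884,3.8397)
  v3: (1-0.759)·(-2.48,1.59) + 0.759·(-0.43,3.19) = (-0.9241,2.8044)
  v4: (1-0.759)·(-3.66,-1.03) + 0.759·(-0.69,0.92) = (-1.4058,0.4501)
  v5: (1-0.759)·(-0.58,-2.86) + 0.759·(1.26,-1.78) = (0.8166,-2.0403)
  v6: (1-0.759)·(4.11,-1.62) + 0.759·(6.02,0.06) = (5.5597,-0.3449)
Shoelace sum Σ(x_i·y_{i+1} − x_{i+1}·y_i):
  i=1: 4.8508·3.8397 − 2.2884·3.7155 = +10.1231 (running +10.1231)
  i=2: 2.2884·2.8044 − -0.9241·3.8397 = +9.9655 (running +20.0886)
  i=3: -0.9241·0.4501 − -1.4058·2.8044 = +3.5265 (running +23.6151)
  i=4: -1.4058·-2.0403 − 0.8166·0.4501 = +2.5007 (running +26.1158)
  i=5: 0.8166·-0.3449 − 5.5597·-2.0403 = +11.0617 (running +37.1775)
  i=6: 5.5597·3.7155 − 4.8508·-0.3449 = +22.3299 (running +59.5073)
Area = |Σ|/2 = |59.5073|/2 = 29.7537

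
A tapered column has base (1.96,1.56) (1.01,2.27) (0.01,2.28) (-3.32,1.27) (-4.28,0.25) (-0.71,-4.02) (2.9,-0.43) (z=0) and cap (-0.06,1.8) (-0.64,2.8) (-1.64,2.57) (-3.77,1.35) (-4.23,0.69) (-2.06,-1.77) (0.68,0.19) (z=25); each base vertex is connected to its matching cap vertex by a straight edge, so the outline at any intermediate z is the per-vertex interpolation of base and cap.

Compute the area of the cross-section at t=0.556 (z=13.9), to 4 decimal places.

Area at t=0.556: 18.0075

Cross-section at t=0.556: each vertex is (1-t)·p0[i] + t·p1[i].
  v1: (1-0.556)·(1.96,1.56) + 0.556·(-0.06,1.8) = (0.8369,1.6934)
  v2: (1-0.556)·(1.01,2.27) + 0.556·(-0.64,2.8) = (0.0926,2.5647)
  v3: (1-0.556)·(0.01,2.28) + 0.556·(-1.64,2.57) = (-0.9074,2.4412)
  v4: (1-0.556)·(-3.32,1.27) + 0.556·(-3.77,1.35) = (-3.5702,1.3145)
  v5: (1-0.556)·(-4.28,0.25) + 0.556·(-4.23,0.69) = (-4.2522,0.4946)
  v6: (1-0.556)·(-0.71,-4.02) + 0.556·(-2.06,-1.77) = (-1.4606,-2.7690)
  v7: (1-0.556)·(2.9,-0.43) + 0.556·(0.68,0.19) = (1.6657,-0.0853)
Shoelace sum Σ(x_i·y_{i+1} − x_{i+1}·y_i):
  i=1: 0.8369·2.5647 − 0.0926·1.6934 = +1.9895 (running +1.9895)
  i=2: 0.0926·2.4412 − -0.9074·2.5647 = +2.5532 (running +4.5428)
  i=3: -0.9074·1.3145 − -3.5702·2.4412 = +7.5230 (running +12.0657)
  i=4: -3.5702·0.4946 − -4.2522·1.3145 = +3.8235 (running +15.8892)
  i=5: -4.2522·-2.7690 − -1.4606·0.4946 = +12.4968 (running +28.3860)
  i=6: -1.4606·-0.0853 − 1.6657·-2.7690 = +4.7368 (running +33.1228)
  i=7: 1.6657·1.6934 − 0.8369·-0.0853 = +2.8921 (running +36.0149)
Area = |Σ|/2 = |36.0149|/2 = 18.0075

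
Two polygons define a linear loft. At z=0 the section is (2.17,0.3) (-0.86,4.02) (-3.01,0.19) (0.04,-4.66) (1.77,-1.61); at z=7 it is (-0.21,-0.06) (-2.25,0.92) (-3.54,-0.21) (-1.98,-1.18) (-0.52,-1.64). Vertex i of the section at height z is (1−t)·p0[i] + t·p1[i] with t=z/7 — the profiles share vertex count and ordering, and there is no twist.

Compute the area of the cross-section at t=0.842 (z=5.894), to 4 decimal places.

Cross-section at t=0.842: each vertex is (1-t)·p0[i] + t·p1[i].
  v1: (1-0.842)·(2.17,0.3) + 0.842·(-0.21,-0.06) = (0.1660,-0.0031)
  v2: (1-0.842)·(-0.86,4.02) + 0.842·(-2.25,0.92) = (-2.0304,1.4098)
  v3: (1-0.842)·(-3.01,0.19) + 0.842·(-3.54,-0.21) = (-3.4563,-0.1468)
  v4: (1-0.842)·(0.04,-4.66) + 0.842·(-1.98,-1.18) = (-1.6608,-1.7298)
  v5: (1-0.842)·(1.77,-1.61) + 0.842·(-0.52,-1.64) = (-0.1582,-1.6353)
Shoelace sum Σ(x_i·y_{i+1} − x_{i+1}·y_i):
  i=1: 0.1660·1.4098 − -2.0304·-0.0031 = +0.2277 (running +0.2277)
  i=2: -2.0304·-0.1468 − -3.4563·1.4098 = +5.1707 (running +5.3984)
  i=3: -3.4563·-1.7298 − -1.6608·-0.1468 = +5.7350 (running +11.1334)
  i=4: -1.6608·-1.6353 − -0.1582·-1.7298 = +2.4423 (running +13.5757)
  i=5: -0.1582·-0.0031 − 0.1660·-1.6353 = +0.2720 (running +13.8477)
Area = |Σ|/2 = |13.8477|/2 = 6.9239

Area at t=0.842: 6.9239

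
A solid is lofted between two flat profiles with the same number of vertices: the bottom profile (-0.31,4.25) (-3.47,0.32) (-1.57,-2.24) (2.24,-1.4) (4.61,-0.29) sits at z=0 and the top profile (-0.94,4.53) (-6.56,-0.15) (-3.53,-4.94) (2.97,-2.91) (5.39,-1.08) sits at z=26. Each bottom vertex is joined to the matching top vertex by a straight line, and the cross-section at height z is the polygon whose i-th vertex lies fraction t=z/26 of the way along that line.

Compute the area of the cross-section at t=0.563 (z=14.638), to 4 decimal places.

Area at t=0.563: 44.9130

Cross-section at t=0.563: each vertex is (1-t)·p0[i] + t·p1[i].
  v1: (1-0.563)·(-0.31,4.25) + 0.563·(-0.94,4.53) = (-0.6647,4.4076)
  v2: (1-0.563)·(-3.47,0.32) + 0.563·(-6.56,-0.15) = (-5.2097,0.0554)
  v3: (1-0.563)·(-1.57,-2.24) + 0.563·(-3.53,-4.94) = (-2.6735,-3.7601)
  v4: (1-0.563)·(2.24,-1.4) + 0.563·(2.97,-2.91) = (2.6510,-2.2501)
  v5: (1-0.563)·(4.61,-0.29) + 0.563·(5.39,-1.08) = (5.0491,-0.7348)
Shoelace sum Σ(x_i·y_{i+1} − x_{i+1}·y_i):
  i=1: -0.6647·0.0554 − -5.2097·4.4076 = +22.9255 (running +22.9255)
  i=2: -5.2097·-3.7601 − -2.6735·0.0554 = +19.7370 (running +42.6625)
  i=3: -2.6735·-2.2501 − 2.6510·-3.7601 = +15.9837 (running +58.6462)
  i=4: 2.6510·-0.7348 − 5.0491·-2.2501 = +9.4134 (running +68.0595)
  i=5: 5.0491·4.4076 − -0.6647·-0.7348 = +21.7664 (running +89.8259)
Area = |Σ|/2 = |89.8259|/2 = 44.9130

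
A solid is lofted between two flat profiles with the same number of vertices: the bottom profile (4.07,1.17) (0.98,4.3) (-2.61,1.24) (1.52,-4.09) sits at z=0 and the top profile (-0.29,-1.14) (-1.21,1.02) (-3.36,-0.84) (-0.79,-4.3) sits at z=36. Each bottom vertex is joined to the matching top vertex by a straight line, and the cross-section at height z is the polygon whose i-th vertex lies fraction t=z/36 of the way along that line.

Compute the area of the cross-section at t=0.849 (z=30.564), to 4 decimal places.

Area at t=0.849: 10.3960

Cross-section at t=0.849: each vertex is (1-t)·p0[i] + t·p1[i].
  v1: (1-0.849)·(4.07,1.17) + 0.849·(-0.29,-1.14) = (0.3684,-0.7912)
  v2: (1-0.849)·(0.98,4.3) + 0.849·(-1.21,1.02) = (-0.8793,1.5153)
  v3: (1-0.849)·(-2.61,1.24) + 0.849·(-3.36,-0.84) = (-3.2467,-0.5259)
  v4: (1-0.849)·(1.52,-4.09) + 0.849·(-0.79,-4.3) = (-0.4412,-4.2683)
Shoelace sum Σ(x_i·y_{i+1} − x_{i+1}·y_i):
  i=1: 0.3684·1.5153 − -0.8793·-0.7912 = -0.1375 (running -0.1375)
  i=2: -0.8793·-0.5259 − -3.2467·1.5153 = +5.3822 (running +5.2446)
  i=3: -3.2467·-4.2683 − -0.4412·-0.5259 = +13.6260 (running +18.8707)
  i=4: -0.4412·-0.7912 − 0.3684·-4.2683 = +1.9213 (running +20.7920)
Area = |Σ|/2 = |20.7920|/2 = 10.3960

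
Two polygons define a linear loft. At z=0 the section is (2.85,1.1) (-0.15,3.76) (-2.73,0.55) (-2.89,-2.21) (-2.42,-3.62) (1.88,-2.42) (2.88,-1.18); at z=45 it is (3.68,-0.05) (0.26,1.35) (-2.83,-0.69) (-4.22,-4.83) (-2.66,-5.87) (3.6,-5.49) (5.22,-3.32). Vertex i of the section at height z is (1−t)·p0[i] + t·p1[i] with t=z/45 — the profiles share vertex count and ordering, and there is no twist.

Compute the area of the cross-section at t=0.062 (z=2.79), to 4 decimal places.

Cross-section at t=0.062: each vertex is (1-t)·p0[i] + t·p1[i].
  v1: (1-0.062)·(2.85,1.1) + 0.062·(3.68,-0.05) = (2.9015,1.0287)
  v2: (1-0.062)·(-0.15,3.76) + 0.062·(0.26,1.35) = (-0.1246,3.6106)
  v3: (1-0.062)·(-2.73,0.55) + 0.062·(-2.83,-0.69) = (-2.7362,0.4731)
  v4: (1-0.062)·(-2.89,-2.21) + 0.062·(-4.22,-4.83) = (-2.9725,-2.3724)
  v5: (1-0.062)·(-2.42,-3.62) + 0.062·(-2.66,-5.87) = (-2.4349,-3.7595)
  v6: (1-0.062)·(1.88,-2.42) + 0.062·(3.6,-5.49) = (1.9866,-2.6103)
  v7: (1-0.062)·(2.88,-1.18) + 0.062·(5.22,-3.32) = (3.0251,-1.3127)
Shoelace sum Σ(x_i·y_{i+1} − x_{i+1}·y_i):
  i=1: 2.9015·3.6106 − -0.1246·1.0287 = +10.6041 (running +10.6041)
  i=2: -0.1246·0.4731 − -2.7362·3.6106 = +9.8203 (running +20.4244)
  i=3: -2.7362·-2.3724 − -2.9725·0.4731 = +7.8978 (running +28.3222)
  i=4: -2.9725·-3.7595 − -2.4349·-2.3724 = +5.3984 (running +33.7206)
  i=5: -2.4349·-2.6103 − 1.9866·-3.7595 = +13.8246 (running +47.5452)
  i=6: 1.9866·-1.3127 − 3.0251·-2.6103 = +5.2887 (running +52.8339)
  i=7: 3.0251·1.0287 − 2.9015·-1.3127 = +6.9206 (running +59.7545)
Area = |Σ|/2 = |59.7545|/2 = 29.8772

Area at t=0.062: 29.8772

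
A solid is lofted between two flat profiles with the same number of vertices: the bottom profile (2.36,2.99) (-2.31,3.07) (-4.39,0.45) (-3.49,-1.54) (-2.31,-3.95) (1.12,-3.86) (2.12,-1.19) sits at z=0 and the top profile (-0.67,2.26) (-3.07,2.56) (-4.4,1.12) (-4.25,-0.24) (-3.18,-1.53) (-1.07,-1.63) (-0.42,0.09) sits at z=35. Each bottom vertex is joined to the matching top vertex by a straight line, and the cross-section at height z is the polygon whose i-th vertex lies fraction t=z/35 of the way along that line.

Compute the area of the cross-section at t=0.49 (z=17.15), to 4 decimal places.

Cross-section at t=0.49: each vertex is (1-t)·p0[i] + t·p1[i].
  v1: (1-0.49)·(2.36,2.99) + 0.49·(-0.67,2.26) = (0.8753,2.6323)
  v2: (1-0.49)·(-2.31,3.07) + 0.49·(-3.07,2.56) = (-2.6824,2.8201)
  v3: (1-0.49)·(-4.39,0.45) + 0.49·(-4.4,1.12) = (-4.3949,0.7783)
  v4: (1-0.49)·(-3.49,-1.54) + 0.49·(-4.25,-0.24) = (-3.8624,-0.9030)
  v5: (1-0.49)·(-2.31,-3.95) + 0.49·(-3.18,-1.53) = (-2.7363,-2.7642)
  v6: (1-0.49)·(1.12,-3.86) + 0.49·(-1.07,-1.63) = (0.0469,-2.7673)
  v7: (1-0.49)·(2.12,-1.19) + 0.49·(-0.42,0.09) = (0.8754,-0.5628)
Shoelace sum Σ(x_i·y_{i+1} − x_{i+1}·y_i):
  i=1: 0.8753·2.8201 − -2.6824·2.6323 = +9.5293 (running +9.5293)
  i=2: -2.6824·0.7783 − -4.3949·2.8201 = +10.3063 (running +19.8357)
  i=3: -4.3949·-0.9030 − -3.8624·0.7783 = +6.9747 (running +26.8104)
  i=4: -3.8624·-2.7642 − -2.7363·-0.9030 = +8.2056 (running +35.0159)
  i=5: -2.7363·-2.7673 − 0.0469·-2.7642 = +7.7018 (running +42.7177)
  i=6: 0.0469·-0.5628 − 0.8754·-2.7673 = +2.3961 (running +45.1138)
  i=7: 0.8754·2.6323 − 0.8753·-0.5628 = +2.7969 (running +47.9108)
Area = |Σ|/2 = |47.9108|/2 = 23.9554

Area at t=0.49: 23.9554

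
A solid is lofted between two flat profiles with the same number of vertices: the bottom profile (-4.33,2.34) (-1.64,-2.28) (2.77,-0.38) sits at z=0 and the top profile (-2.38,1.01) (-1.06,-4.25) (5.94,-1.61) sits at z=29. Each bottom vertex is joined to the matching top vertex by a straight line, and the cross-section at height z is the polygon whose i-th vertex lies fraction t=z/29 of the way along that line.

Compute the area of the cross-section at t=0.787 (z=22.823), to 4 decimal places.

Area at t=0.787: 18.5202

Cross-section at t=0.787: each vertex is (1-t)·p0[i] + t·p1[i].
  v1: (1-0.787)·(-4.33,2.34) + 0.787·(-2.38,1.01) = (-2.7954,1.2933)
  v2: (1-0.787)·(-1.64,-2.28) + 0.787·(-1.06,-4.25) = (-1.1835,-3.8304)
  v3: (1-0.787)·(2.77,-0.38) + 0.787·(5.94,-1.61) = (5.2648,-1.3480)
Shoelace sum Σ(x_i·y_{i+1} − x_{i+1}·y_i):
  i=1: -2.7954·-3.8304 − -1.1835·1.2933 = +12.2379 (running +12.2379)
  i=2: -1.1835·-1.3480 − 5.2648·-3.8304 = +21.7616 (running +33.9996)
  i=3: 5.2648·1.2933 − -2.7954·-1.3480 = +3.0407 (running +37.0403)
Area = |Σ|/2 = |37.0403|/2 = 18.5202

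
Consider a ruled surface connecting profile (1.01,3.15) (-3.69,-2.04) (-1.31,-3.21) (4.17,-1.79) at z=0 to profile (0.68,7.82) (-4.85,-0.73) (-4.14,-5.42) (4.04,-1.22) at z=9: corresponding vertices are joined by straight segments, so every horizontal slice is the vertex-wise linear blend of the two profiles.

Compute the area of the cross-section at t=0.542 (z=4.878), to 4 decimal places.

Area at t=0.542: 42.7434

Cross-section at t=0.542: each vertex is (1-t)·p0[i] + t·p1[i].
  v1: (1-0.542)·(1.01,3.15) + 0.542·(0.68,7.82) = (0.8311,5.6811)
  v2: (1-0.542)·(-3.69,-2.04) + 0.542·(-4.85,-0.73) = (-4.3187,-1.3300)
  v3: (1-0.542)·(-1.31,-3.21) + 0.542·(-4.14,-5.42) = (-2.8439,-4.4078)
  v4: (1-0.542)·(4.17,-1.79) + 0.542·(4.04,-1.22) = (4.0995,-1.4811)
Shoelace sum Σ(x_i·y_{i+1} − x_{i+1}·y_i):
  i=1: 0.8311·-1.3300 − -4.3187·5.6811 = +23.4299 (running +23.4299)
  i=2: -4.3187·-4.4078 − -2.8439·-1.3300 = +15.2539 (running +38.6837)
  i=3: -2.8439·-1.4811 − 4.0995·-4.4078 = +22.2820 (running +60.9657)
  i=4: 4.0995·5.6811 − 0.8311·-1.4811 = +24.5210 (running +85.4867)
Area = |Σ|/2 = |85.4867|/2 = 42.7434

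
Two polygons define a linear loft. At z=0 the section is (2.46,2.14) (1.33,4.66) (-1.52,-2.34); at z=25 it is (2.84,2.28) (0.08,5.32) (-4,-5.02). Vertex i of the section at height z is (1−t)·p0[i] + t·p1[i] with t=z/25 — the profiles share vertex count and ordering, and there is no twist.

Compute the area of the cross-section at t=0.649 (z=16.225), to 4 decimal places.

Area at t=0.649: 15.2413

Cross-section at t=0.649: each vertex is (1-t)·p0[i] + t·p1[i].
  v1: (1-0.649)·(2.46,2.14) + 0.649·(2.84,2.28) = (2.7066,2.2309)
  v2: (1-0.649)·(1.33,4.66) + 0.649·(0.08,5.32) = (0.5188,5.0883)
  v3: (1-0.649)·(-1.52,-2.34) + 0.649·(-4,-5.02) = (-3.1295,-4.0793)
Shoelace sum Σ(x_i·y_{i+1} − x_{i+1}·y_i):
  i=1: 2.7066·5.0883 − 0.5188·2.2309 = +12.6149 (running +12.6149)
  i=2: 0.5188·-4.0793 − -3.1295·5.0883 = +13.8079 (running +26.4229)
  i=3: -3.1295·2.2309 − 2.7066·-4.0793 = +4.0596 (running +30.4825)
Area = |Σ|/2 = |30.4825|/2 = 15.2413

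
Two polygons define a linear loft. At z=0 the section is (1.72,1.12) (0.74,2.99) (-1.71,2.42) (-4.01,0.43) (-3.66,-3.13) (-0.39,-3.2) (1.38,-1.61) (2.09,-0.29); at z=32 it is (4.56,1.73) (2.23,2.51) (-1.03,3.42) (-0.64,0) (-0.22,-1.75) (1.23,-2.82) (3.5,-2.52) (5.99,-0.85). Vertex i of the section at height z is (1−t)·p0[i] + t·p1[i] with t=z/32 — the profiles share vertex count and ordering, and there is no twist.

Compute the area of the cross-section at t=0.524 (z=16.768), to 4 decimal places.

Area at t=0.524: 27.5413

Cross-section at t=0.524: each vertex is (1-t)·p0[i] + t·p1[i].
  v1: (1-0.524)·(1.72,1.12) + 0.524·(4.56,1.73) = (3.2082,1.4396)
  v2: (1-0.524)·(0.74,2.99) + 0.524·(2.23,2.51) = (1.5208,2.7385)
  v3: (1-0.524)·(-1.71,2.42) + 0.524·(-1.03,3.42) = (-1.3537,2.9440)
  v4: (1-0.524)·(-4.01,0.43) + 0.524·(-0.64,0) = (-2.2441,0.2047)
  v5: (1-0.524)·(-3.66,-3.13) + 0.524·(-0.22,-1.75) = (-1.8574,-2.4069)
  v6: (1-0.524)·(-0.39,-3.2) + 0.524·(1.23,-2.82) = (0.4589,-3.0009)
  v7: (1-0.524)·(1.38,-1.61) + 0.524·(3.5,-2.52) = (2.4909,-2.0868)
  v8: (1-0.524)·(2.09,-0.29) + 0.524·(5.99,-0.85) = (4.1336,-0.5834)
Shoelace sum Σ(x_i·y_{i+1} − x_{i+1}·y_i):
  i=1: 3.2082·2.7385 − 1.5208·1.4396 = +6.5961 (running +6.5961)
  i=2: 1.5208·2.9440 − -1.3537·2.7385 = +8.1841 (running +14.7803)
  i=3: -1.3537·0.2047 − -2.2441·2.9440 = +6.3296 (running +21.1099)
  i=4: -2.2441·-2.4069 − -1.8574·0.2047 = +5.7815 (running +26.8914)
  i=5: -1.8574·-3.0009 − 0.4589·-2.4069 = +6.6784 (running +33.5698)
  i=6: 0.4589·-2.0868 − 2.4909·-3.0009 = +6.5172 (running +40.0871)
  i=7: 2.4909·-0.5834 − 4.1336·-2.0868 = +7.1729 (running +47.2599)
  i=8: 4.1336·1.4396 − 3.2082·-0.5834 = +7.8227 (running +55.0826)
Area = |Σ|/2 = |55.0826|/2 = 27.5413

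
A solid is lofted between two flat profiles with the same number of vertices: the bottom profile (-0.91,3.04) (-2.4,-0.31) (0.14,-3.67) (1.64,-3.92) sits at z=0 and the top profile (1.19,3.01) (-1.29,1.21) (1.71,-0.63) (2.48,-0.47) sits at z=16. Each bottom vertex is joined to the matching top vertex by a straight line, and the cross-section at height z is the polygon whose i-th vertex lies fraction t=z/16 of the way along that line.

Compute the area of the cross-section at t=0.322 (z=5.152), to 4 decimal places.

Cross-section at t=0.322: each vertex is (1-t)·p0[i] + t·p1[i].
  v1: (1-0.322)·(-0.91,3.04) + 0.322·(1.19,3.01) = (-0.2338,3.0303)
  v2: (1-0.322)·(-2.4,-0.31) + 0.322·(-1.29,1.21) = (-2.0426,0.1794)
  v3: (1-0.322)·(0.14,-3.67) + 0.322·(1.71,-0.63) = (0.6455,-2.6911)
  v4: (1-0.322)·(1.64,-3.92) + 0.322·(2.48,-0.47) = (1.9105,-2.8091)
Shoelace sum Σ(x_i·y_{i+1} − x_{i+1}·y_i):
  i=1: -0.2338·0.1794 − -2.0426·3.0303 = +6.1478 (running +6.1478)
  i=2: -2.0426·-2.6911 − 0.6455·0.1794 = +5.3810 (running +11.5288)
  i=3: 0.6455·-2.8091 − 1.9105·-2.6911 = +3.3279 (running +14.8567)
  i=4: 1.9105·3.0303 − -0.2338·-2.8091 = +5.1326 (running +19.9893)
Area = |Σ|/2 = |19.9893|/2 = 9.9947

Area at t=0.322: 9.9947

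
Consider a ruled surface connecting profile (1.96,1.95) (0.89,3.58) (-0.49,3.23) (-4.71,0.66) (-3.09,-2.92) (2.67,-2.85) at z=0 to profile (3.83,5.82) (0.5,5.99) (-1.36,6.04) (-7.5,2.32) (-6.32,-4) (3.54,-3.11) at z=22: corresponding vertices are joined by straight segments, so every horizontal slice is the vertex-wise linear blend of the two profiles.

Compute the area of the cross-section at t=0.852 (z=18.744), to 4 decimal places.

Area at t=0.852: 81.8289

Cross-section at t=0.852: each vertex is (1-t)·p0[i] + t·p1[i].
  v1: (1-0.852)·(1.96,1.95) + 0.852·(3.83,5.82) = (3.5532,5.2472)
  v2: (1-0.852)·(0.89,3.58) + 0.852·(0.5,5.99) = (0.5577,5.6333)
  v3: (1-0.852)·(-0.49,3.23) + 0.852·(-1.36,6.04) = (-1.2312,5.6241)
  v4: (1-0.852)·(-4.71,0.66) + 0.852·(-7.5,2.32) = (-7.0871,2.0743)
  v5: (1-0.852)·(-3.09,-2.92) + 0.852·(-6.32,-4) = (-5.8420,-3.8402)
  v6: (1-0.852)·(2.67,-2.85) + 0.852·(3.54,-3.11) = (3.4112,-3.0715)
Shoelace sum Σ(x_i·y_{i+1} − x_{i+1}·y_i):
  i=1: 3.5532·5.6333 − 0.5577·5.2472 = +17.0900 (running +17.0900)
  i=2: 0.5577·5.6241 − -1.2312·5.6333 = +10.0727 (running +27.1627)
  i=3: -1.2312·2.0743 − -7.0871·5.6241 = +37.3046 (running +64.4673)
  i=4: -7.0871·-3.8402 − -5.8420·2.0743 = +39.3336 (running +103.8009)
  i=5: -5.8420·-3.0715 − 3.4112·-3.8402 = +31.0434 (running +134.8443)
  i=6: 3.4112·5.2472 − 3.5532·-3.0715 = +28.8134 (running +163.6578)
Area = |Σ|/2 = |163.6578|/2 = 81.8289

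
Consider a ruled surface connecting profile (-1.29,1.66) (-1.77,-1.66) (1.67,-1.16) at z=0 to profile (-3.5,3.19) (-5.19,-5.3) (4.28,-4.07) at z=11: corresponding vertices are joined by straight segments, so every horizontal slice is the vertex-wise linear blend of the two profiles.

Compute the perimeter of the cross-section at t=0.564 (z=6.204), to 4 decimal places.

Cross-section at t=0.564: each vertex is (1-t)·p0[i] + t·p1[i].
  v1: (1-0.564)·(-1.29,1.66) + 0.564·(-3.5,3.19) = (-2.5364,2.5229)
  v2: (1-0.564)·(-1.77,-1.66) + 0.564·(-5.19,-5.3) = (-3.6989,-3.7130)
  v3: (1-0.564)·(1.67,-1.16) + 0.564·(4.28,-4.07) = (3.1420,-2.8012)
Perimeter = Σ |v_{i+1} − v_i|:
  edge 1→2: √(-1.1624² + -6.2359²) = 6.3433 (running 6.3433)
  edge 2→3: √(6.8409² + 0.9117²) = 6.9014 (running 13.2447)
  edge 3→1: √(-5.6785² + 5.3242²) = 7.7841 (running 21.0288)
Perimeter = 21.0288

Perimeter at t=0.564: 21.0288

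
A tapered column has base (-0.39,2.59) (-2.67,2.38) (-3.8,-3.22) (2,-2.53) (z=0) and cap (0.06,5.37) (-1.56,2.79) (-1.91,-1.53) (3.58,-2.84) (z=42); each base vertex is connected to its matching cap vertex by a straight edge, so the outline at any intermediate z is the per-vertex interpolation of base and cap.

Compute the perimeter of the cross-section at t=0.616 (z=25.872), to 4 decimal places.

Perimeter at t=0.616: 20.6715

Cross-section at t=0.616: each vertex is (1-t)·p0[i] + t·p1[i].
  v1: (1-0.616)·(-0.39,2.59) + 0.616·(0.06,5.37) = (-0.1128,4.3025)
  v2: (1-0.616)·(-2.67,2.38) + 0.616·(-1.56,2.79) = (-1.9862,2.6326)
  v3: (1-0.616)·(-3.8,-3.22) + 0.616·(-1.91,-1.53) = (-2.6358,-2.1790)
  v4: (1-0.616)·(2,-2.53) + 0.616·(3.58,-2.84) = (2.9733,-2.7210)
Perimeter = Σ |v_{i+1} − v_i|:
  edge 1→2: √(-1.8734² + -1.6699²) = 2.5097 (running 2.5097)
  edge 2→3: √(-0.6495² + -4.8115²) = 4.8552 (running 7.3648)
  edge 3→4: √(5.6090² + -0.5420²) = 5.6352 (running 13.0000)
  edge 4→1: √(-3.0861² + 7.0234²) = 7.6715 (running 20.6715)
Perimeter = 20.6715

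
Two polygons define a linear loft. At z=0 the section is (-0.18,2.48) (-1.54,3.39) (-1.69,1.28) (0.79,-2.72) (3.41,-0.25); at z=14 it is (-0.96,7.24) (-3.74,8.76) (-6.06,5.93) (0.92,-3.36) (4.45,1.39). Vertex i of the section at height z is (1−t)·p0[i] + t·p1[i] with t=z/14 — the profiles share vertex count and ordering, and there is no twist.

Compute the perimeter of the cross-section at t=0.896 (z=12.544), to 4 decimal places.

Cross-section at t=0.896: each vertex is (1-t)·p0[i] + t·p1[i].
  v1: (1-0.896)·(-0.18,2.48) + 0.896·(-0.96,7.24) = (-0.8789,6.7450)
  v2: (1-0.896)·(-1.54,3.39) + 0.896·(-3.74,8.76) = (-3.5112,8.2015)
  v3: (1-0.896)·(-1.69,1.28) + 0.896·(-6.06,5.93) = (-5.6055,5.4464)
  v4: (1-0.896)·(0.79,-2.72) + 0.896·(0.92,-3.36) = (0.9065,-3.2934)
  v5: (1-0.896)·(3.41,-0.25) + 0.896·(4.45,1.39) = (4.3418,1.2194)
Perimeter = Σ |v_{i+1} − v_i|:
  edge 1→2: √(-2.6323² + 1.4566²) = 3.0084 (running 3.0084)
  edge 2→3: √(-2.0943² + -2.7551²) = 3.4608 (running 6.4692)
  edge 3→4: √(6.5120² + -8.7398²) = 10.8991 (running 17.3683)
  edge 4→5: √(3.4354² + 4.5129²) = 5.6717 (running 23.0400)
  edge 5→1: √(-5.2207² + 5.5255²) = 7.6018 (running 30.6418)
Perimeter = 30.6418

Perimeter at t=0.896: 30.6418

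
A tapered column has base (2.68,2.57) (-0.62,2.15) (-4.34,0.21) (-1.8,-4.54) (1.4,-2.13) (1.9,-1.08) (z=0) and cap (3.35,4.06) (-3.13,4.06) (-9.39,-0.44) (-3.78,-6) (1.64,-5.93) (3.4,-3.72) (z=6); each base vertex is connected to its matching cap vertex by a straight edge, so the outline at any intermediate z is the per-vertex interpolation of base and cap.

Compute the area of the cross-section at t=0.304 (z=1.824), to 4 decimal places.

Area at t=0.304: 45.0707

Cross-section at t=0.304: each vertex is (1-t)·p0[i] + t·p1[i].
  v1: (1-0.304)·(2.68,2.57) + 0.304·(3.35,4.06) = (2.8837,3.0230)
  v2: (1-0.304)·(-0.62,2.15) + 0.304·(-3.13,4.06) = (-1.3830,2.7306)
  v3: (1-0.304)·(-4.34,0.21) + 0.304·(-9.39,-0.44) = (-5.8752,0.0124)
  v4: (1-0.304)·(-1.8,-4.54) + 0.304·(-3.78,-6) = (-2.4019,-4.9838)
  v5: (1-0.304)·(1.4,-2.13) + 0.304·(1.64,-5.93) = (1.4730,-3.2852)
  v6: (1-0.304)·(1.9,-1.08) + 0.304·(3.4,-3.72) = (2.3560,-1.8826)
Shoelace sum Σ(x_i·y_{i+1} − x_{i+1}·y_i):
  i=1: 2.8837·2.7306 − -1.3830·3.0230 = +12.0552 (running +12.0552)
  i=2: -1.3830·0.0124 − -5.8752·2.7306 = +16.0259 (running +28.0811)
  i=3: -5.8752·-4.9838 − -2.4019·0.0124 = +29.3108 (running +57.3919)
  i=4: -2.4019·-3.2852 − 1.4730·-4.9838 = +15.2318 (running +72.6237)
  i=5: 1.4730·-1.8826 − 2.3560·-3.2852 = +4.9670 (running +77.5907)
  i=6: 2.3560·3.0230 − 2.8837·-1.8826 = +12.5508 (running +90.1415)
Area = |Σ|/2 = |90.1415|/2 = 45.0707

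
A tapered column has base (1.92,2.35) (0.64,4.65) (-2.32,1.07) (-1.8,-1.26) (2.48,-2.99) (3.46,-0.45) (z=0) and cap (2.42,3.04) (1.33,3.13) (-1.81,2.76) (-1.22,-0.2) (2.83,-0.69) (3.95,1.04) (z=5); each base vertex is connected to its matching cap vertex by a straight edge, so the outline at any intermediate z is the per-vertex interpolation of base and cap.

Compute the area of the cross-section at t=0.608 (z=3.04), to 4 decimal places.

Area at t=0.608: 19.9497

Cross-section at t=0.608: each vertex is (1-t)·p0[i] + t·p1[i].
  v1: (1-0.608)·(1.92,2.35) + 0.608·(2.42,3.04) = (2.2240,2.7695)
  v2: (1-0.608)·(0.64,4.65) + 0.608·(1.33,3.13) = (1.0595,3.7258)
  v3: (1-0.608)·(-2.32,1.07) + 0.608·(-1.81,2.76) = (-2.0099,2.0975)
  v4: (1-0.608)·(-1.8,-1.26) + 0.608·(-1.22,-0.2) = (-1.4474,-0.6155)
  v5: (1-0.608)·(2.48,-2.99) + 0.608·(2.83,-0.69) = (2.6928,-1.5916)
  v6: (1-0.608)·(3.46,-0.45) + 0.608·(3.95,1.04) = (3.7579,0.4559)
Shoelace sum Σ(x_i·y_{i+1} − x_{i+1}·y_i):
  i=1: 2.2240·3.7258 − 1.0595·2.7695 = +5.3519 (running +5.3519)
  i=2: 1.0595·2.0975 − -2.0099·3.7258 = +9.7110 (running +15.0629)
  i=3: -2.0099·-0.6155 − -1.4474·2.0975 = +4.2730 (running +19.3359)
  i=4: -1.4474·-1.5916 − 2.6928·-0.6155 = +3.9611 (running +23.2970)
  i=5: 2.6928·0.4559 − 3.7579·-1.5916 = +7.2088 (running +30.5058)
  i=6: 3.7579·2.7695 − 2.2240·0.4559 = +9.3937 (running +39.8995)
Area = |Σ|/2 = |39.8995|/2 = 19.9497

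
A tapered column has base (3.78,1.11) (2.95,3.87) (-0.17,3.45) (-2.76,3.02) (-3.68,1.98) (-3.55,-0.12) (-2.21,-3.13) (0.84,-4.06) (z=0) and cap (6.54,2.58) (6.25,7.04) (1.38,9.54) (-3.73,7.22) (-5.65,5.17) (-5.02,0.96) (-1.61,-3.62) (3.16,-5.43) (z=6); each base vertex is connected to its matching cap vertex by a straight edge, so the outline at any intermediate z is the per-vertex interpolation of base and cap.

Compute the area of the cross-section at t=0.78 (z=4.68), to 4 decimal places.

Cross-section at t=0.78: each vertex is (1-t)·p0[i] + t·p1[i].
  v1: (1-0.78)·(3.78,1.11) + 0.78·(6.54,2.58) = (5.9328,2.2566)
  v2: (1-0.78)·(2.95,3.87) + 0.78·(6.25,7.04) = (5.5240,6.3426)
  v3: (1-0.78)·(-0.17,3.45) + 0.78·(1.38,9.54) = (1.0390,8.2002)
  v4: (1-0.78)·(-2.76,3.02) + 0.78·(-3.73,7.22) = (-3.5166,6.2960)
  v5: (1-0.78)·(-3.68,1.98) + 0.78·(-5.65,5.17) = (-5.2166,4.4682)
  v6: (1-0.78)·(-3.55,-0.12) + 0.78·(-5.02,0.96) = (-4.6966,0.7224)
  v7: (1-0.78)·(-2.21,-3.13) + 0.78·(-1.61,-3.62) = (-1.7420,-3.5122)
  v8: (1-0.78)·(0.84,-4.06) + 0.78·(3.16,-5.43) = (2.6496,-5.1286)
Shoelace sum Σ(x_i·y_{i+1} − x_{i+1}·y_i):
  i=1: 5.9328·6.3426 − 5.5240·2.2566 = +25.1639 (running +25.1639)
  i=2: 5.5240·8.2002 − 1.0390·6.3426 = +38.7079 (running +63.8719)
  i=3: 1.0390·6.2960 − -3.5166·8.2002 = +35.3784 (running +99.2502)
  i=4: -3.5166·4.4682 − -5.2166·6.2960 = +17.1308 (running +116.3811)
  i=5: -5.2166·0.7224 − -4.6966·4.4682 = +17.2169 (running +133.5979)
  i=6: -4.6966·-3.5122 − -1.7420·0.7224 = +17.7538 (running +151.3518)
  i=7: -1.7420·-5.1286 − 2.6496·-3.5122 = +18.2399 (running +169.5917)
  i=8: 2.6496·2.2566 − 5.9328·-5.1286 = +36.4060 (running +205.9978)
Area = |Σ|/2 = |205.9978|/2 = 102.9989

Area at t=0.78: 102.9989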